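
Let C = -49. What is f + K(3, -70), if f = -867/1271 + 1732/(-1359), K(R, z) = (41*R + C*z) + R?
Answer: 6138860059/1727289 ≈ 3554.0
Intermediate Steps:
K(R, z) = -49*z + 42*R (K(R, z) = (41*R - 49*z) + R = (-49*z + 41*R) + R = -49*z + 42*R)
f = -3379625/1727289 (f = -867*1/1271 + 1732*(-1/1359) = -867/1271 - 1732/1359 = -3379625/1727289 ≈ -1.9566)
f + K(3, -70) = -3379625/1727289 + (-49*(-70) + 42*3) = -3379625/1727289 + (3430 + 126) = -3379625/1727289 + 3556 = 6138860059/1727289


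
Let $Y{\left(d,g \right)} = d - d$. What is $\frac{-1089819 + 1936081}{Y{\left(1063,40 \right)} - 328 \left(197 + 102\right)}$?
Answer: $- \frac{18397}{2132} \approx -8.629$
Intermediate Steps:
$Y{\left(d,g \right)} = 0$
$\frac{-1089819 + 1936081}{Y{\left(1063,40 \right)} - 328 \left(197 + 102\right)} = \frac{-1089819 + 1936081}{0 - 328 \left(197 + 102\right)} = \frac{846262}{0 - 98072} = \frac{846262}{-98072} = 846262 \left(- \frac{1}{98072}\right) = - \frac{18397}{2132}$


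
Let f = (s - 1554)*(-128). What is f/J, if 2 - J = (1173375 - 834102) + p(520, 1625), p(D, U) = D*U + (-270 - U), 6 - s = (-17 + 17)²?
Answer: -24768/147797 ≈ -0.16758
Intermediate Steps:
s = 6 (s = 6 - (-17 + 17)² = 6 - 1*0² = 6 - 1*0 = 6 + 0 = 6)
p(D, U) = -270 - U + D*U
f = 198144 (f = (6 - 1554)*(-128) = -1548*(-128) = 198144)
J = -1182376 (J = 2 - ((1173375 - 834102) + (-270 - 1*1625 + 520*1625)) = 2 - (339273 + (-270 - 1625 + 845000)) = 2 - (339273 + 843105) = 2 - 1*1182378 = 2 - 1182378 = -1182376)
f/J = 198144/(-1182376) = 198144*(-1/1182376) = -24768/147797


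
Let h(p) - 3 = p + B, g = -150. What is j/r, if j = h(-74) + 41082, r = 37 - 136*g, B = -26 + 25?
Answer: 41010/20437 ≈ 2.0067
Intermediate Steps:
B = -1
h(p) = 2 + p (h(p) = 3 + (p - 1) = 3 + (-1 + p) = 2 + p)
r = 20437 (r = 37 - 136*(-150) = 37 + 20400 = 20437)
j = 41010 (j = (2 - 74) + 41082 = -72 + 41082 = 41010)
j/r = 41010/20437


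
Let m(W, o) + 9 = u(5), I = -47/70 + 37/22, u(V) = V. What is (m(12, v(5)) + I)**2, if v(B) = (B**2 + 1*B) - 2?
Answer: 1324801/148225 ≈ 8.9378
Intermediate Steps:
v(B) = -2 + B + B**2 (v(B) = (B**2 + B) - 2 = (B + B**2) - 2 = -2 + B + B**2)
I = 389/385 (I = -47*1/70 + 37*(1/22) = -47/70 + 37/22 = 389/385 ≈ 1.0104)
m(W, o) = -4 (m(W, o) = -9 + 5 = -4)
(m(12, v(5)) + I)**2 = (-4 + 389/385)**2 = (-1151/385)**2 = 1324801/148225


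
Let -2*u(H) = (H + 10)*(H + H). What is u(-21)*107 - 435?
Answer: -25152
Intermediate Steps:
u(H) = -H*(10 + H) (u(H) = -(H + 10)*(H + H)/2 = -(10 + H)*2*H/2 = -H*(10 + H))
u(-21)*107 - 435 = -1*(-21)*(10 - 21)*107 - 435 = -1*(-21)*(-11)*107 - 435 = -231*107 - 435 = -24717 - 435 = -25152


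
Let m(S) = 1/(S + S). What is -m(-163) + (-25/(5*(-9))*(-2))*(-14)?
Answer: 45649/2934 ≈ 15.559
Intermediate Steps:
m(S) = 1/(2*S)
-m(-163) + (-25/(5*(-9))*(-2))*(-14) = -1/(2*(-163)) + (-25/(5*(-9))*(-2))*(-14) = -(-1)/(2*163) + (-25/(-45)*(-2))*(-14) = -1*(-1/326) + (-25*(-1/45)*(-2))*(-14) = 1/326 + ((5/9)*(-2))*(-14) = 1/326 - 10/9*(-14) = 1/326 + 140/9 = 45649/2934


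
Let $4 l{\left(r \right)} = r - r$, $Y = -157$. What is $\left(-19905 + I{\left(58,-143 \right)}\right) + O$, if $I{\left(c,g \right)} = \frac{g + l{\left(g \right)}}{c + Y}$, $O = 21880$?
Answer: $\frac{17788}{9} \approx 1976.4$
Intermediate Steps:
$l{\left(r \right)} = 0$ ($l{\left(r \right)} = \frac{r - r}{4} = \frac{1}{4} \cdot 0 = 0$)
$I{\left(c,g \right)} = \frac{g}{-157 + c}$ ($I{\left(c,g \right)} = \frac{g + 0}{c - 157} = \frac{g}{-157 + c}$)
$\left(-19905 + I{\left(58,-143 \right)}\right) + O = \left(-19905 - \frac{143}{-157 + 58}\right) + 21880 = \left(-19905 - \frac{143}{-99}\right) + 21880 = \left(-19905 - - \frac{13}{9}\right) + 21880 = \left(-19905 + \frac{13}{9}\right) + 21880 = - \frac{179132}{9} + 21880 = \frac{17788}{9}$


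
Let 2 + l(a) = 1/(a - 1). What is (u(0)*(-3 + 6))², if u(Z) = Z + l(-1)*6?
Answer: 2025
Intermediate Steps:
l(a) = -2 + 1/(-1 + a) (l(a) = -2 + 1/(a - 1) = -2 + 1/(-1 + a))
u(Z) = -15 + Z (u(Z) = Z + ((3 - 2*(-1))/(-1 - 1))*6 = Z + ((3 + 2)/(-2))*6 = Z - ½*5*6 = Z - 5/2*6 = Z - 15 = -15 + Z)
(u(0)*(-3 + 6))² = ((-15 + 0)*(-3 + 6))² = (-15*3)² = (-45)² = 2025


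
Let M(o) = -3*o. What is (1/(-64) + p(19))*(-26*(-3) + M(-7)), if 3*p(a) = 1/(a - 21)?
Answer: -1155/64 ≈ -18.047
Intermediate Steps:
p(a) = 1/(3*(-21 + a)) (p(a) = 1/(3*(a - 21)) = 1/(3*(-21 + a)))
(1/(-64) + p(19))*(-26*(-3) + M(-7)) = (1/(-64) + 1/(3*(-21 + 19)))*(-26*(-3) - 3*(-7)) = (-1/64 + (1/3)/(-2))*(78 + 21) = (-1/64 + (1/3)*(-1/2))*99 = (-1/64 - 1/6)*99 = -35/192*99 = -1155/64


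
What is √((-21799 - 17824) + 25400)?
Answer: I*√14223 ≈ 119.26*I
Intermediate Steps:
√((-21799 - 17824) + 25400) = √(-39623 + 25400) = √(-14223) = I*√14223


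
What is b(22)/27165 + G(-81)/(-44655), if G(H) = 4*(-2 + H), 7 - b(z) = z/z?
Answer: 619114/80870205 ≈ 0.0076557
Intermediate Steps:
b(z) = 6 (b(z) = 7 - z/z = 7 - 1*1 = 7 - 1 = 6)
G(H) = -8 + 4*H
b(22)/27165 + G(-81)/(-44655) = 6/27165 + (-8 + 4*(-81))/(-44655) = 6*(1/27165) + (-8 - 324)*(-1/44655) = 2/9055 - 332*(-1/44655) = 2/9055 + 332/44655 = 619114/80870205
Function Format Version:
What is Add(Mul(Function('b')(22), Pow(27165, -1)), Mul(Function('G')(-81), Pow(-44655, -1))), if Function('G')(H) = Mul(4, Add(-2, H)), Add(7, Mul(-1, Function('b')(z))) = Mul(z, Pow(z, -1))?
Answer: Rational(619114, 80870205) ≈ 0.0076557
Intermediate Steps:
Function('b')(z) = 6 (Function('b')(z) = Add(7, Mul(-1, Mul(z, Pow(z, -1)))) = Add(7, Mul(-1, 1)) = Add(7, -1) = 6)
Function('G')(H) = Add(-8, Mul(4, H))
Add(Mul(Function('b')(22), Pow(27165, -1)), Mul(Function('G')(-81), Pow(-44655, -1))) = Add(Mul(6, Pow(27165, -1)), Mul(Add(-8, Mul(4, -81)), Pow(-44655, -1))) = Add(Mul(6, Rational(1, 27165)), Mul(Add(-8, -324), Rational(-1, 44655))) = Add(Rational(2, 9055), Mul(-332, Rational(-1, 44655))) = Add(Rational(2, 9055), Rational(332, 44655)) = Rational(619114, 80870205)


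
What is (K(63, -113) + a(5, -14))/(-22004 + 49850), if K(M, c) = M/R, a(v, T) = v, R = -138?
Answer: 209/1280916 ≈ 0.00016316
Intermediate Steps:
K(M, c) = -M/138 (K(M, c) = M/(-138) = M*(-1/138) = -M/138)
(K(63, -113) + a(5, -14))/(-22004 + 49850) = (-1/138*63 + 5)/(-22004 + 49850) = (-21/46 + 5)/27846 = (209/46)*(1/27846) = 209/1280916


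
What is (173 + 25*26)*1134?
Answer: 933282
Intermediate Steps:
(173 + 25*26)*1134 = (173 + 650)*1134 = 823*1134 = 933282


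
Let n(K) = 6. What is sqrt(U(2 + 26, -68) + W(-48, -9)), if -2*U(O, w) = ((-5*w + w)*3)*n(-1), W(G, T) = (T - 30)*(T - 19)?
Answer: 2*I*sqrt(339) ≈ 36.824*I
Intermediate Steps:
W(G, T) = (-30 + T)*(-19 + T)
U(O, w) = 36*w (U(O, w) = -(-5*w + w)*3*6/2 = --4*w*3*6/2 = -(-12*w)*6/2 = -(-36)*w = 36*w)
sqrt(U(2 + 26, -68) + W(-48, -9)) = sqrt(36*(-68) + (570 + (-9)**2 - 49*(-9))) = sqrt(-2448 + (570 + 81 + 441)) = sqrt(-2448 + 1092) = sqrt(-1356) = 2*I*sqrt(339)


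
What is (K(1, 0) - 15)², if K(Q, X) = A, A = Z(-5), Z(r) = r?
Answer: 400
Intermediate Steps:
A = -5
K(Q, X) = -5
(K(1, 0) - 15)² = (-5 - 15)² = (-20)² = 400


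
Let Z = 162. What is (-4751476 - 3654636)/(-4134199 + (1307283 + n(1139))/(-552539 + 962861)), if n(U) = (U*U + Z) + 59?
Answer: 1149737562688/565450065751 ≈ 2.0333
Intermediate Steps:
n(U) = 221 + U² (n(U) = (U*U + 162) + 59 = (U² + 162) + 59 = (162 + U²) + 59 = 221 + U²)
(-4751476 - 3654636)/(-4134199 + (1307283 + n(1139))/(-552539 + 962861)) = (-4751476 - 3654636)/(-4134199 + (1307283 + (221 + 1139²))/(-552539 + 962861)) = -8406112/(-4134199 + (1307283 + (221 + 1297321))/410322) = -8406112/(-4134199 + (1307283 + 1297542)*(1/410322)) = -8406112/(-4134199 + 2604825*(1/410322)) = -8406112/(-4134199 + 868275/136774) = -8406112/(-565450065751/136774) = -8406112*(-136774/565450065751) = 1149737562688/565450065751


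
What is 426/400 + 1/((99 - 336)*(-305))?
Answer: 3079381/2891400 ≈ 1.0650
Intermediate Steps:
426/400 + 1/((99 - 336)*(-305)) = 426*(1/400) - 1/305/(-237) = 213/200 - 1/237*(-1/305) = 213/200 + 1/72285 = 3079381/2891400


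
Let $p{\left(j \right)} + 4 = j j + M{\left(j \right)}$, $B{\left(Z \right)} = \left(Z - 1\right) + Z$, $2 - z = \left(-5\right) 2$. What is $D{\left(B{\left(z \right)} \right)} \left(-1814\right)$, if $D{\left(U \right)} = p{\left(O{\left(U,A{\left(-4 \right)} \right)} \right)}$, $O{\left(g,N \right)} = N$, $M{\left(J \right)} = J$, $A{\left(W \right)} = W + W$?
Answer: $-94328$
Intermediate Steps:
$A{\left(W \right)} = 2 W$
$z = 12$ ($z = 2 - \left(-5\right) 2 = 2 - -10 = 2 + 10 = 12$)
$B{\left(Z \right)} = -1 + 2 Z$ ($B{\left(Z \right)} = \left(-1 + Z\right) + Z = -1 + 2 Z$)
$p{\left(j \right)} = -4 + j + j^{2}$ ($p{\left(j \right)} = -4 + \left(j j + j\right) = -4 + \left(j^{2} + j\right) = -4 + \left(j + j^{2}\right) = -4 + j + j^{2}$)
$D{\left(U \right)} = 52$ ($D{\left(U \right)} = -4 + 2 \left(-4\right) + \left(2 \left(-4\right)\right)^{2} = -4 - 8 + \left(-8\right)^{2} = -4 - 8 + 64 = 52$)
$D{\left(B{\left(z \right)} \right)} \left(-1814\right) = 52 \left(-1814\right) = -94328$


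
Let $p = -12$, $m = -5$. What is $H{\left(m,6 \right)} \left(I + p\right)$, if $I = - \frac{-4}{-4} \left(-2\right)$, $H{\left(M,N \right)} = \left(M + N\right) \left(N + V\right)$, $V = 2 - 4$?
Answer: $-40$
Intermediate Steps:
$V = -2$ ($V = 2 - 4 = -2$)
$H{\left(M,N \right)} = \left(-2 + N\right) \left(M + N\right)$ ($H{\left(M,N \right)} = \left(M + N\right) \left(N - 2\right) = \left(M + N\right) \left(-2 + N\right) = \left(-2 + N\right) \left(M + N\right)$)
$I = 2$ ($I = - \frac{\left(-4\right) \left(-1\right)}{4} \left(-2\right) = \left(-1\right) 1 \left(-2\right) = \left(-1\right) \left(-2\right) = 2$)
$H{\left(m,6 \right)} \left(I + p\right) = \left(6^{2} - -10 - 12 - 30\right) \left(2 - 12\right) = \left(36 + 10 - 12 - 30\right) \left(-10\right) = 4 \left(-10\right) = -40$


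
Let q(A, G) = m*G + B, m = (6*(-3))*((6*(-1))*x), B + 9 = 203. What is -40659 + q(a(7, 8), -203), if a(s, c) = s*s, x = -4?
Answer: 47231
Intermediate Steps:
B = 194 (B = -9 + 203 = 194)
a(s, c) = s²
m = -432 (m = (6*(-3))*((6*(-1))*(-4)) = -(-108)*(-4) = -18*24 = -432)
q(A, G) = 194 - 432*G (q(A, G) = -432*G + 194 = 194 - 432*G)
-40659 + q(a(7, 8), -203) = -40659 + (194 - 432*(-203)) = -40659 + (194 + 87696) = -40659 + 87890 = 47231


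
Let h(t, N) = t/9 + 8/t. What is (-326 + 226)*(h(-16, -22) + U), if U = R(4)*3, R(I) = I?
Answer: -8750/9 ≈ -972.22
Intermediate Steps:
h(t, N) = 8/t + t/9 (h(t, N) = t*(⅑) + 8/t = t/9 + 8/t = 8/t + t/9)
U = 12 (U = 4*3 = 12)
(-326 + 226)*(h(-16, -22) + U) = (-326 + 226)*((8/(-16) + (⅑)*(-16)) + 12) = -100*((8*(-1/16) - 16/9) + 12) = -100*((-½ - 16/9) + 12) = -100*(-41/18 + 12) = -100*175/18 = -8750/9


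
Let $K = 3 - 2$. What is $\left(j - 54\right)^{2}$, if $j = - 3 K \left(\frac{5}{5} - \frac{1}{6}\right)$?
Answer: $\frac{12769}{4} \approx 3192.3$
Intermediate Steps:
$K = 1$ ($K = 3 - 2 = 1$)
$j = - \frac{5}{2}$ ($j = \left(-3\right) 1 \left(\frac{5}{5} - \frac{1}{6}\right) = - 3 \left(5 \cdot \frac{1}{5} - \frac{1}{6}\right) = - 3 \left(1 - \frac{1}{6}\right) = \left(-3\right) \frac{5}{6} = - \frac{5}{2} \approx -2.5$)
$\left(j - 54\right)^{2} = \left(- \frac{5}{2} - 54\right)^{2} = \left(- \frac{113}{2}\right)^{2} = \frac{12769}{4}$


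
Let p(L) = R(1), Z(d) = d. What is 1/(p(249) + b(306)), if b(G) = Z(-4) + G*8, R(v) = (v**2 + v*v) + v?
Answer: 1/2447 ≈ 0.00040866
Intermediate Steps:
R(v) = v + 2*v**2 (R(v) = (v**2 + v**2) + v = 2*v**2 + v = v + 2*v**2)
p(L) = 3 (p(L) = 1*(1 + 2*1) = 1*(1 + 2) = 1*3 = 3)
b(G) = -4 + 8*G (b(G) = -4 + G*8 = -4 + 8*G)
1/(p(249) + b(306)) = 1/(3 + (-4 + 8*306)) = 1/(3 + (-4 + 2448)) = 1/(3 + 2444) = 1/2447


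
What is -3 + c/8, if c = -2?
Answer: -13/4 ≈ -3.2500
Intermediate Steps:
-3 + c/8 = -3 - 2/8 = -3 + (⅛)*(-2) = -3 - ¼ = -13/4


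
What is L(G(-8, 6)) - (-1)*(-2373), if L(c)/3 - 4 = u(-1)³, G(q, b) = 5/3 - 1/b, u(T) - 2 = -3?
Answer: -2364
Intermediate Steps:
u(T) = -1 (u(T) = 2 - 3 = -1)
G(q, b) = 5/3 - 1/b (G(q, b) = 5*(⅓) - 1/b = 5/3 - 1/b)
L(c) = 9 (L(c) = 12 + 3*(-1)³ = 12 + 3*(-1) = 12 - 3 = 9)
L(G(-8, 6)) - (-1)*(-2373) = 9 - (-1)*(-2373) = 9 - 1*2373 = 9 - 2373 = -2364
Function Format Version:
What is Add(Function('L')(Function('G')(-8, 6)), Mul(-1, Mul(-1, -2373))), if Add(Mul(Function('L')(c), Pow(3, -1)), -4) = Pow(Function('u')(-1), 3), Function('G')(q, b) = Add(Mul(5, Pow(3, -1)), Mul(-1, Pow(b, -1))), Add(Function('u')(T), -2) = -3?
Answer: -2364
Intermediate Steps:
Function('u')(T) = -1 (Function('u')(T) = Add(2, -3) = -1)
Function('G')(q, b) = Add(Rational(5, 3), Mul(-1, Pow(b, -1))) (Function('G')(q, b) = Add(Mul(5, Rational(1, 3)), Mul(-1, Pow(b, -1))) = Add(Rational(5, 3), Mul(-1, Pow(b, -1))))
Function('L')(c) = 9 (Function('L')(c) = Add(12, Mul(3, Pow(-1, 3))) = Add(12, Mul(3, -1)) = Add(12, -3) = 9)
Add(Function('L')(Function('G')(-8, 6)), Mul(-1, Mul(-1, -2373))) = Add(9, Mul(-1, Mul(-1, -2373))) = Add(9, Mul(-1, 2373)) = Add(9, -2373) = -2364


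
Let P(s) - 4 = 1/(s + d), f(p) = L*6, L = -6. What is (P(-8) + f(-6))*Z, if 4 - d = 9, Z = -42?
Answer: 17514/13 ≈ 1347.2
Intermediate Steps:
d = -5 (d = 4 - 1*9 = 4 - 9 = -5)
f(p) = -36 (f(p) = -6*6 = -36)
P(s) = 4 + 1/(-5 + s) (P(s) = 4 + 1/(s - 5) = 4 + 1/(-5 + s))
(P(-8) + f(-6))*Z = ((-19 + 4*(-8))/(-5 - 8) - 36)*(-42) = ((-19 - 32)/(-13) - 36)*(-42) = (-1/13*(-51) - 36)*(-42) = (51/13 - 36)*(-42) = -417/13*(-42) = 17514/13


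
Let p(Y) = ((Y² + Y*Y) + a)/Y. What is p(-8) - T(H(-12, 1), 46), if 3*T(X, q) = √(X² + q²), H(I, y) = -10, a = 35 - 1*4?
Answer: -159/8 - 2*√554/3 ≈ -35.566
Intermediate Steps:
a = 31 (a = 35 - 4 = 31)
T(X, q) = √(X² + q²)/3
p(Y) = (31 + 2*Y²)/Y (p(Y) = ((Y² + Y*Y) + 31)/Y = ((Y² + Y²) + 31)/Y = (2*Y² + 31)/Y = (31 + 2*Y²)/Y)
p(-8) - T(H(-12, 1), 46) = (2*(-8) + 31/(-8)) - √((-10)² + 46²)/3 = (-16 + 31*(-⅛)) - √(100 + 2116)/3 = (-16 - 31/8) - √2216/3 = -159/8 - 2*√554/3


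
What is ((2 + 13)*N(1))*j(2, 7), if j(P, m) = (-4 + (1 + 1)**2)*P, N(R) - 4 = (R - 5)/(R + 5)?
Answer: 0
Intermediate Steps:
N(R) = 4 + (-5 + R)/(5 + R) (N(R) = 4 + (R - 5)/(R + 5) = 4 + (-5 + R)/(5 + R))
j(P, m) = 0 (j(P, m) = (-4 + 2**2)*P = (-4 + 4)*P = 0*P = 0)
((2 + 13)*N(1))*j(2, 7) = ((2 + 13)*(5*(3 + 1)/(5 + 1)))*0 = (15*(5*4/6))*0 = (15*(5*(1/6)*4))*0 = (15*(10/3))*0 = 50*0 = 0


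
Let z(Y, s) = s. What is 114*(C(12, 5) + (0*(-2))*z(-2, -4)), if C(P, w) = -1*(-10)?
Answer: 1140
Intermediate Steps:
C(P, w) = 10
114*(C(12, 5) + (0*(-2))*z(-2, -4)) = 114*(10 + (0*(-2))*(-4)) = 114*(10 + 0*(-4)) = 114*(10 + 0) = 114*10 = 1140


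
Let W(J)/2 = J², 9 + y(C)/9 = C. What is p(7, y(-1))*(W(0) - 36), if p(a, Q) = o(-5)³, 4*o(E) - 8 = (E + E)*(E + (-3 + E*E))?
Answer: 4782969/2 ≈ 2.3915e+6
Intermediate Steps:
y(C) = -81 + 9*C
W(J) = 2*J²
o(E) = 2 + E*(-3 + E + E²)/2 (o(E) = 2 + ((E + E)*(E + (-3 + E*E)))/4 = 2 + ((2*E)*(E + (-3 + E²)))/4 = 2 + ((2*E)*(-3 + E + E²))/4 = 2 + (2*E*(-3 + E + E²))/4 = 2 + E*(-3 + E + E²)/2)
p(a, Q) = -531441/8 (p(a, Q) = (2 + (½)*(-5)² + (½)*(-5)³ - 3/2*(-5))³ = (2 + (½)*25 + (½)*(-125) + 15/2)³ = (2 + 25/2 - 125/2 + 15/2)³ = (-81/2)³ = -531441/8)
p(7, y(-1))*(W(0) - 36) = -531441*(2*0² - 36)/8 = -531441*(2*0 - 36)/8 = -531441*(0 - 36)/8 = -531441/8*(-36) = 4782969/2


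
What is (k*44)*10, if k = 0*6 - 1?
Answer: -440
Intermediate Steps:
k = -1 (k = 0 - 1 = -1)
(k*44)*10 = -1*44*10 = -44*10 = -440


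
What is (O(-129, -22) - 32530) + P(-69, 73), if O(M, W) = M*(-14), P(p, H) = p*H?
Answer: -35761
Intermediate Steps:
P(p, H) = H*p
O(M, W) = -14*M
(O(-129, -22) - 32530) + P(-69, 73) = (-14*(-129) - 32530) + 73*(-69) = (1806 - 32530) - 5037 = -30724 - 5037 = -35761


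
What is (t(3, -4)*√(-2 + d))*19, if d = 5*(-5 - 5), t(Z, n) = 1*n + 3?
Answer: -38*I*√13 ≈ -137.01*I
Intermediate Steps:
t(Z, n) = 3 + n (t(Z, n) = n + 3 = 3 + n)
d = -50 (d = 5*(-10) = -50)
(t(3, -4)*√(-2 + d))*19 = ((3 - 4)*√(-2 - 50))*19 = -√(-52)*19 = -2*I*√13*19 = -38*I*√13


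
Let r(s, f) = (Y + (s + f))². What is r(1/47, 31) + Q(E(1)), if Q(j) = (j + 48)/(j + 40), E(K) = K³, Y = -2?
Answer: 76388577/90569 ≈ 843.43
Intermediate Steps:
Q(j) = (48 + j)/(40 + j)
r(s, f) = (-2 + f + s)² (r(s, f) = (-2 + (s + f))² = (-2 + (f + s))² = (-2 + f + s)²)
r(1/47, 31) + Q(E(1)) = (-2 + 31 + 1/47)² + (48 + 1³)/(40 + 1³) = (-2 + 31 + 1/47)² + (48 + 1)/(40 + 1) = (1364/47)² + 49/41 = 1860496/2209 + (1/41)*49 = 1860496/2209 + 49/41 = 76388577/90569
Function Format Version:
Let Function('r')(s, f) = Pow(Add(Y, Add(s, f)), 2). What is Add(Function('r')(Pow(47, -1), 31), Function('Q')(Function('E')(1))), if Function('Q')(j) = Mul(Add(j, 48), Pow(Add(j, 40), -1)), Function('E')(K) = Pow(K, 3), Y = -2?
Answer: Rational(76388577, 90569) ≈ 843.43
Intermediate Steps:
Function('Q')(j) = Mul(Pow(Add(40, j), -1), Add(48, j)) (Function('Q')(j) = Mul(Add(48, j), Pow(Add(40, j), -1)) = Mul(Pow(Add(40, j), -1), Add(48, j)))
Function('r')(s, f) = Pow(Add(-2, f, s), 2) (Function('r')(s, f) = Pow(Add(-2, Add(s, f)), 2) = Pow(Add(-2, Add(f, s)), 2) = Pow(Add(-2, f, s), 2))
Add(Function('r')(Pow(47, -1), 31), Function('Q')(Function('E')(1))) = Add(Pow(Add(-2, 31, Pow(47, -1)), 2), Mul(Pow(Add(40, Pow(1, 3)), -1), Add(48, Pow(1, 3)))) = Add(Pow(Add(-2, 31, Rational(1, 47)), 2), Mul(Pow(Add(40, 1), -1), Add(48, 1))) = Add(Pow(Rational(1364, 47), 2), Mul(Pow(41, -1), 49)) = Add(Rational(1860496, 2209), Mul(Rational(1, 41), 49)) = Add(Rational(1860496, 2209), Rational(49, 41)) = Rational(76388577, 90569)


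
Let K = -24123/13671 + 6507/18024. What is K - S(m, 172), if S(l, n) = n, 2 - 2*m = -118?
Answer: -4747520627/27378456 ≈ -173.40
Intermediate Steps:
m = 60 (m = 1 - 1/2*(-118) = 1 + 59 = 60)
K = -38426195/27378456 (K = -24123*1/13671 + 6507*(1/18024) = -8041/4557 + 2169/6008 = -38426195/27378456 ≈ -1.4035)
K - S(m, 172) = -38426195/27378456 - 1*172 = -38426195/27378456 - 172 = -4747520627/27378456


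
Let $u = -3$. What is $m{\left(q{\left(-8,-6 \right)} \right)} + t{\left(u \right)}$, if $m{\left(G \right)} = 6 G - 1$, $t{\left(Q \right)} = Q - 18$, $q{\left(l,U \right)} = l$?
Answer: $-70$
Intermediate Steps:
$t{\left(Q \right)} = -18 + Q$ ($t{\left(Q \right)} = Q - 18 = -18 + Q$)
$m{\left(G \right)} = -1 + 6 G$
$m{\left(q{\left(-8,-6 \right)} \right)} + t{\left(u \right)} = \left(-1 + 6 \left(-8\right)\right) - 21 = \left(-1 - 48\right) - 21 = -49 - 21 = -70$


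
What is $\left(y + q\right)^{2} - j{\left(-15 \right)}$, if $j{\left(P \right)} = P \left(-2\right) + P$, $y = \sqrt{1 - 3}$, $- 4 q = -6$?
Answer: $- \frac{59}{4} + 3 i \sqrt{2} \approx -14.75 + 4.2426 i$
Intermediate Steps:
$q = \frac{3}{2}$ ($q = \left(- \frac{1}{4}\right) \left(-6\right) = \frac{3}{2} \approx 1.5$)
$y = i \sqrt{2}$ ($y = \sqrt{-2} = i \sqrt{2} \approx 1.4142 i$)
$j{\left(P \right)} = - P$ ($j{\left(P \right)} = - 2 P + P = - P$)
$\left(y + q\right)^{2} - j{\left(-15 \right)} = \left(i \sqrt{2} + \frac{3}{2}\right)^{2} - \left(-1\right) \left(-15\right) = \left(\frac{3}{2} + i \sqrt{2}\right)^{2} - 15 = -15 + \left(\frac{3}{2} + i \sqrt{2}\right)^{2}$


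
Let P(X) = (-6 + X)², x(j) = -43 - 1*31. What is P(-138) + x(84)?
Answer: 20662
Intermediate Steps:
x(j) = -74 (x(j) = -43 - 31 = -74)
P(-138) + x(84) = (-6 - 138)² - 74 = (-144)² - 74 = 20736 - 74 = 20662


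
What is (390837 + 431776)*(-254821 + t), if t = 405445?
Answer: 123905260512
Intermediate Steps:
(390837 + 431776)*(-254821 + t) = (390837 + 431776)*(-254821 + 405445) = 822613*150624 = 123905260512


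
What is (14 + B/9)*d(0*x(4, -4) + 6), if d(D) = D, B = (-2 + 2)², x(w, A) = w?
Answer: 84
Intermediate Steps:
B = 0 (B = 0² = 0)
(14 + B/9)*d(0*x(4, -4) + 6) = (14 + 0/9)*(0*4 + 6) = (14 + 0*(⅑))*(0 + 6) = (14 + 0)*6 = 14*6 = 84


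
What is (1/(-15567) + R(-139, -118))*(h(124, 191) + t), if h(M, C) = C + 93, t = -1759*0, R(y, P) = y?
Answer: -614523176/15567 ≈ -39476.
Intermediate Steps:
t = 0
h(M, C) = 93 + C
(1/(-15567) + R(-139, -118))*(h(124, 191) + t) = (1/(-15567) - 139)*((93 + 191) + 0) = (-1/15567 - 139)*(284 + 0) = -2163814/15567*284 = -614523176/15567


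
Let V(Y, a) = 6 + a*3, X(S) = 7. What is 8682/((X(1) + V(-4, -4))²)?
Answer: 8682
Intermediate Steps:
V(Y, a) = 6 + 3*a
8682/((X(1) + V(-4, -4))²) = 8682/((7 + (6 + 3*(-4)))²) = 8682/((7 + (6 - 12))²) = 8682/((7 - 6)²) = 8682/(1²) = 8682/1 = 8682*1 = 8682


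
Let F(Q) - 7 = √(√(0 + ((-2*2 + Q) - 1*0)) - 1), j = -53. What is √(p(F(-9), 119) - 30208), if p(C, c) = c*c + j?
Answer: 10*I*√161 ≈ 126.89*I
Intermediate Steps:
F(Q) = 7 + √(-1 + √(-4 + Q)) (F(Q) = 7 + √(√(0 + ((-2*2 + Q) - 1*0)) - 1) = 7 + √(√(0 + ((-4 + Q) + 0)) - 1) = 7 + √(√(0 + (-4 + Q)) - 1) = 7 + √(√(-4 + Q) - 1) = 7 + √(-1 + √(-4 + Q)))
p(C, c) = -53 + c² (p(C, c) = c*c - 53 = c² - 53 = -53 + c²)
√(p(F(-9), 119) - 30208) = √((-53 + 119²) - 30208) = √((-53 + 14161) - 30208) = √(14108 - 30208) = √(-16100) = 10*I*√161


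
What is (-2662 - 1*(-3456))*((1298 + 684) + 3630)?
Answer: 4455928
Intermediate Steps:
(-2662 - 1*(-3456))*((1298 + 684) + 3630) = (-2662 + 3456)*(1982 + 3630) = 794*5612 = 4455928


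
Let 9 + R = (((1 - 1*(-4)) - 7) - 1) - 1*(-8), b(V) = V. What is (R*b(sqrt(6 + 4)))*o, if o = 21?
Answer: -84*sqrt(10) ≈ -265.63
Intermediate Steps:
R = -4 (R = -9 + ((((1 - 1*(-4)) - 7) - 1) - 1*(-8)) = -9 + ((((1 + 4) - 7) - 1) + 8) = -9 + (((5 - 7) - 1) + 8) = -9 + ((-2 - 1) + 8) = -9 + (-3 + 8) = -9 + 5 = -4)
(R*b(sqrt(6 + 4)))*o = -4*sqrt(6 + 4)*21 = -4*sqrt(10)*21 = -84*sqrt(10)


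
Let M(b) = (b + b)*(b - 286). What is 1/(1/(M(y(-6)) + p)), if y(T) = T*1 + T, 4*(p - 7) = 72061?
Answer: 100697/4 ≈ 25174.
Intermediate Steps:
p = 72089/4 (p = 7 + (¼)*72061 = 7 + 72061/4 = 72089/4 ≈ 18022.)
y(T) = 2*T (y(T) = T + T = 2*T)
M(b) = 2*b*(-286 + b) (M(b) = (2*b)*(-286 + b) = 2*b*(-286 + b))
1/(1/(M(y(-6)) + p)) = 1/(1/(2*(2*(-6))*(-286 + 2*(-6)) + 72089/4)) = 1/(1/(2*(-12)*(-286 - 12) + 72089/4)) = 1/(1/(2*(-12)*(-298) + 72089/4)) = 1/(1/(7152 + 72089/4)) = 1/(1/(100697/4)) = 1/(4/100697) = 100697/4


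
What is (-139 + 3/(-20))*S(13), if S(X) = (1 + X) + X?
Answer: -75141/20 ≈ -3757.1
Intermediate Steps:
S(X) = 1 + 2*X
(-139 + 3/(-20))*S(13) = (-139 + 3/(-20))*(1 + 2*13) = (-139 - 1/20*3)*(1 + 26) = (-139 - 3/20)*27 = -2783/20*27 = -75141/20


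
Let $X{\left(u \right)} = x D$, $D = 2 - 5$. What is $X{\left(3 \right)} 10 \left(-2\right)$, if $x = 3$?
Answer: $180$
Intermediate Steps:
$D = -3$ ($D = 2 - 5 = -3$)
$X{\left(u \right)} = -9$ ($X{\left(u \right)} = 3 \left(-3\right) = -9$)
$X{\left(3 \right)} 10 \left(-2\right) = \left(-9\right) 10 \left(-2\right) = \left(-90\right) \left(-2\right) = 180$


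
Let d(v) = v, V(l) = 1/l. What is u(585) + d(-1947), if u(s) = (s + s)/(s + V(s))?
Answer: -332814786/171113 ≈ -1945.0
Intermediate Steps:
u(s) = 2*s/(s + 1/s) (u(s) = (s + s)/(s + 1/s) = (2*s)/(s + 1/s) = 2*s/(s + 1/s))
u(585) + d(-1947) = 2*585²/(1 + 585²) - 1947 = 2*342225/(1 + 342225) - 1947 = 2*342225/342226 - 1947 = 2*342225*(1/342226) - 1947 = 342225/171113 - 1947 = -332814786/171113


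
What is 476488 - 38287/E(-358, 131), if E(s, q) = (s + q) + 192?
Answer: 16715367/35 ≈ 4.7758e+5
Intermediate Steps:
E(s, q) = 192 + q + s (E(s, q) = (q + s) + 192 = 192 + q + s)
476488 - 38287/E(-358, 131) = 476488 - 38287/(192 + 131 - 358) = 476488 - 38287/(-35) = 476488 - 38287*(-1/35) = 476488 + 38287/35 = 16715367/35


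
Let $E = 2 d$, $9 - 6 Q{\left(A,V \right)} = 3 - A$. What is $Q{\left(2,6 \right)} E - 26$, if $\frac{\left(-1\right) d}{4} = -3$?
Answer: $6$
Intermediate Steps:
$d = 12$ ($d = \left(-4\right) \left(-3\right) = 12$)
$Q{\left(A,V \right)} = 1 + \frac{A}{6}$ ($Q{\left(A,V \right)} = \frac{3}{2} - \frac{3 - A}{6} = \frac{3}{2} + \left(- \frac{1}{2} + \frac{A}{6}\right) = 1 + \frac{A}{6}$)
$E = 24$ ($E = 2 \cdot 12 = 24$)
$Q{\left(2,6 \right)} E - 26 = \left(1 + \frac{1}{6} \cdot 2\right) 24 - 26 = \left(1 + \frac{1}{3}\right) 24 - 26 = \frac{4}{3} \cdot 24 - 26 = 32 - 26 = 6$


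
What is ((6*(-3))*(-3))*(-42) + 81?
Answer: -2187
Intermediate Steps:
((6*(-3))*(-3))*(-42) + 81 = -18*(-3)*(-42) + 81 = 54*(-42) + 81 = -2268 + 81 = -2187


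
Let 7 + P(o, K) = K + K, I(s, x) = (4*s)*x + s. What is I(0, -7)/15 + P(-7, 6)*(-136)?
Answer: -680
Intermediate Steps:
I(s, x) = s + 4*s*x (I(s, x) = 4*s*x + s = s + 4*s*x)
P(o, K) = -7 + 2*K (P(o, K) = -7 + (K + K) = -7 + 2*K)
I(0, -7)/15 + P(-7, 6)*(-136) = (0*(1 + 4*(-7)))/15 + (-7 + 2*6)*(-136) = (0*(1 - 28))*(1/15) + (-7 + 12)*(-136) = (0*(-27))*(1/15) + 5*(-136) = 0*(1/15) - 680 = 0 - 680 = -680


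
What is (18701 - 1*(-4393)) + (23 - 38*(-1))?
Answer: 23155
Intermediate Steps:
(18701 - 1*(-4393)) + (23 - 38*(-1)) = (18701 + 4393) + (23 + 38) = 23094 + 61 = 23155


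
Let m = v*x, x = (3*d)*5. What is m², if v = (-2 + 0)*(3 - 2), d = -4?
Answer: 14400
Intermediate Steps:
x = -60 (x = (3*(-4))*5 = -12*5 = -60)
v = -2 (v = -2*1 = -2)
m = 120 (m = -2*(-60) = 120)
m² = 120² = 14400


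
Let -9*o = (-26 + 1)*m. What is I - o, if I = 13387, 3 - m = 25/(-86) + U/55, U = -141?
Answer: 113838463/8514 ≈ 13371.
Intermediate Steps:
m = 27691/4730 (m = 3 - (25/(-86) - 141/55) = 3 - (25*(-1/86) - 141*1/55) = 3 - (-25/86 - 141/55) = 3 - 1*(-13501/4730) = 3 + 13501/4730 = 27691/4730 ≈ 5.8543)
o = 138455/8514 (o = -(-26 + 1)*27691/(9*4730) = -(-25)*27691/(9*4730) = -⅑*(-138455/946) = 138455/8514 ≈ 16.262)
I - o = 13387 - 1*138455/8514 = 13387 - 138455/8514 = 113838463/8514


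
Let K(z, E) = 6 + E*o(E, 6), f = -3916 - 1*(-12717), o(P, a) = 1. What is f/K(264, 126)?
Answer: 8801/132 ≈ 66.674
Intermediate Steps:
f = 8801 (f = -3916 + 12717 = 8801)
K(z, E) = 6 + E (K(z, E) = 6 + E*1 = 6 + E)
f/K(264, 126) = 8801/(6 + 126) = 8801/132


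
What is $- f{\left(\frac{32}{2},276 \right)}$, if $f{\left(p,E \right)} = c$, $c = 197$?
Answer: $-197$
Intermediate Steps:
$f{\left(p,E \right)} = 197$
$- f{\left(\frac{32}{2},276 \right)} = \left(-1\right) 197 = -197$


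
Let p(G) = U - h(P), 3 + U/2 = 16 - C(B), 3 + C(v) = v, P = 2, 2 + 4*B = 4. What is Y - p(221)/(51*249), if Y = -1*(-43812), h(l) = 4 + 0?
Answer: 61818729/1411 ≈ 43812.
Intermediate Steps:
B = ½ (B = -½ + (¼)*4 = -½ + 1 = ½ ≈ 0.50000)
C(v) = -3 + v
h(l) = 4
U = 31 (U = -6 + 2*(16 - (-3 + ½)) = -6 + 2*(16 - 1*(-5/2)) = -6 + 2*(16 + 5/2) = -6 + 2*(37/2) = -6 + 37 = 31)
Y = 43812
p(G) = 27 (p(G) = 31 - 1*4 = 31 - 4 = 27)
Y - p(221)/(51*249) = 43812 - 27/(51*249) = 43812 - 27/12699 = 43812 - 1*3/1411 = 43812 - 3/1411 = 61818729/1411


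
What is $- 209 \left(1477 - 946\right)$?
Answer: $-110979$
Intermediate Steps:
$- 209 \left(1477 - 946\right) = \left(-209\right) 531 = -110979$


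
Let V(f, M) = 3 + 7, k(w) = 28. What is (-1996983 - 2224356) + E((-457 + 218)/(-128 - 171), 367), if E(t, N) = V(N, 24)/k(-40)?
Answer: -59098741/14 ≈ -4.2213e+6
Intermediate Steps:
V(f, M) = 10
E(t, N) = 5/14 (E(t, N) = 10/28 = 10*(1/28) = 5/14)
(-1996983 - 2224356) + E((-457 + 218)/(-128 - 171), 367) = (-1996983 - 2224356) + 5/14 = -4221339 + 5/14 = -59098741/14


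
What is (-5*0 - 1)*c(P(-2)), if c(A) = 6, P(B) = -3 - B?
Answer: -6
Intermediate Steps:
(-5*0 - 1)*c(P(-2)) = (-5*0 - 1)*6 = (0 - 1)*6 = -1*6 = -6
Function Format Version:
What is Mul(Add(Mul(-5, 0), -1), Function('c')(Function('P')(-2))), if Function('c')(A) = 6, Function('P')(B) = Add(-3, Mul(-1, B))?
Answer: -6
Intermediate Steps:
Mul(Add(Mul(-5, 0), -1), Function('c')(Function('P')(-2))) = Mul(Add(Mul(-5, 0), -1), 6) = Mul(Add(0, -1), 6) = Mul(-1, 6) = -6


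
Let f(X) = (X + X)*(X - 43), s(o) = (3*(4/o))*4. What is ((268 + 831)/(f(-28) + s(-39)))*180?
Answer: 214305/4306 ≈ 49.769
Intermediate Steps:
s(o) = 48/o (s(o) = (12/o)*4 = 48/o)
f(X) = 2*X*(-43 + X) (f(X) = (2*X)*(-43 + X) = 2*X*(-43 + X))
((268 + 831)/(f(-28) + s(-39)))*180 = ((268 + 831)/(2*(-28)*(-43 - 28) + 48/(-39)))*180 = (1099/(2*(-28)*(-71) + 48*(-1/39)))*180 = (1099/(3976 - 16/13))*180 = (1099/(51672/13))*180 = (1099*(13/51672))*180 = (14287/51672)*180 = 214305/4306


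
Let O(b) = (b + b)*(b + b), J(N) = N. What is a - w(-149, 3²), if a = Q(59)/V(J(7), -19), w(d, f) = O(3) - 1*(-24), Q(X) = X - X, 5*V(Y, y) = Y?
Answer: -60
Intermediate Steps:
V(Y, y) = Y/5
O(b) = 4*b² (O(b) = (2*b)*(2*b) = 4*b²)
Q(X) = 0
w(d, f) = 60 (w(d, f) = 4*3² - 1*(-24) = 4*9 + 24 = 36 + 24 = 60)
a = 0 (a = 0/(((⅕)*7)) = 0/(7/5) = 0*(5/7) = 0)
a - w(-149, 3²) = 0 - 1*60 = 0 - 60 = -60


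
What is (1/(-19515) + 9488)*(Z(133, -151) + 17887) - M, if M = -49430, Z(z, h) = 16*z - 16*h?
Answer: 1384750293313/6505 ≈ 2.1287e+8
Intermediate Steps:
Z(z, h) = -16*h + 16*z
(1/(-19515) + 9488)*(Z(133, -151) + 17887) - M = (1/(-19515) + 9488)*((-16*(-151) + 16*133) + 17887) - 1*(-49430) = (-1/19515 + 9488)*((2416 + 2128) + 17887) + 49430 = 185158319*(4544 + 17887)/19515 + 49430 = (185158319/19515)*22431 + 49430 = 1384428751163/6505 + 49430 = 1384750293313/6505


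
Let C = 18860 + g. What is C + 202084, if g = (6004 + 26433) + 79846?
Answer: 333227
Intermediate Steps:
g = 112283 (g = 32437 + 79846 = 112283)
C = 131143 (C = 18860 + 112283 = 131143)
C + 202084 = 131143 + 202084 = 333227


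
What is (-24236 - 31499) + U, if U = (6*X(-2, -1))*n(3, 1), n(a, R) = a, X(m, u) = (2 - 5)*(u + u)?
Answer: -55627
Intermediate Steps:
X(m, u) = -6*u
U = 108 (U = (6*(-6*(-1)))*3 = (6*6)*3 = 36*3 = 108)
(-24236 - 31499) + U = (-24236 - 31499) + 108 = -55735 + 108 = -55627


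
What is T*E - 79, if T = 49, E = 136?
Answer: 6585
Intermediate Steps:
T*E - 79 = 49*136 - 79 = 6664 - 79 = 6585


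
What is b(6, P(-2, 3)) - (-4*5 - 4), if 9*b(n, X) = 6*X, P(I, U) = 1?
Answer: 74/3 ≈ 24.667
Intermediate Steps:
b(n, X) = 2*X/3 (b(n, X) = (6*X)/9 = 2*X/3)
b(6, P(-2, 3)) - (-4*5 - 4) = (⅔)*1 - (-4*5 - 4) = ⅔ - (-20 - 4) = ⅔ - 1*(-24) = ⅔ + 24 = 74/3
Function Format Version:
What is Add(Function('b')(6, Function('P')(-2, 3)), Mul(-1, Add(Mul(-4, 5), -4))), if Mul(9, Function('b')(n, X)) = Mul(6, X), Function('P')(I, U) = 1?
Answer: Rational(74, 3) ≈ 24.667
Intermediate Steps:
Function('b')(n, X) = Mul(Rational(2, 3), X) (Function('b')(n, X) = Mul(Rational(1, 9), Mul(6, X)) = Mul(Rational(2, 3), X))
Add(Function('b')(6, Function('P')(-2, 3)), Mul(-1, Add(Mul(-4, 5), -4))) = Add(Mul(Rational(2, 3), 1), Mul(-1, Add(Mul(-4, 5), -4))) = Add(Rational(2, 3), Mul(-1, Add(-20, -4))) = Add(Rational(2, 3), Mul(-1, -24)) = Add(Rational(2, 3), 24) = Rational(74, 3)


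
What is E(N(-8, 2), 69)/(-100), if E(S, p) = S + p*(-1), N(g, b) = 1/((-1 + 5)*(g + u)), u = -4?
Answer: 3313/4800 ≈ 0.69021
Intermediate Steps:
N(g, b) = 1/(-16 + 4*g) (N(g, b) = 1/((-1 + 5)*(g - 4)) = 1/(4*(-4 + g)) = 1/(-16 + 4*g))
E(S, p) = S - p
E(N(-8, 2), 69)/(-100) = (1/(4*(-4 - 8)) - 1*69)/(-100) = ((¼)/(-12) - 69)*(-1/100) = ((¼)*(-1/12) - 69)*(-1/100) = (-1/48 - 69)*(-1/100) = -3313/48*(-1/100) = 3313/4800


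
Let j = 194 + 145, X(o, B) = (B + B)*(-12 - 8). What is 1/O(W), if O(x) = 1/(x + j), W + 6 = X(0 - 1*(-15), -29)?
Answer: 1493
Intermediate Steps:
X(o, B) = -40*B (X(o, B) = (2*B)*(-20) = -40*B)
W = 1154 (W = -6 - 40*(-29) = -6 + 1160 = 1154)
j = 339
O(x) = 1/(339 + x) (O(x) = 1/(x + 339) = 1/(339 + x))
1/O(W) = 1/(1/(339 + 1154)) = 1/(1/1493) = 1493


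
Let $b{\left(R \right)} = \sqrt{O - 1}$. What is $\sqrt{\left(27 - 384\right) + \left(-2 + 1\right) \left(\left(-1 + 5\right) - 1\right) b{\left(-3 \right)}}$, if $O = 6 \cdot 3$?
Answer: $\sqrt{-357 - 3 \sqrt{17}} \approx 19.219 i$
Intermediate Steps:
$O = 18$
$b{\left(R \right)} = \sqrt{17}$ ($b{\left(R \right)} = \sqrt{18 - 1} = \sqrt{17}$)
$\sqrt{\left(27 - 384\right) + \left(-2 + 1\right) \left(\left(-1 + 5\right) - 1\right) b{\left(-3 \right)}} = \sqrt{\left(27 - 384\right) + \left(-2 + 1\right) \left(\left(-1 + 5\right) - 1\right) \sqrt{17}} = \sqrt{\left(27 - 384\right) + - (4 - 1) \sqrt{17}} = \sqrt{-357 + \left(-1\right) 3 \sqrt{17}} = \sqrt{-357 - 3 \sqrt{17}}$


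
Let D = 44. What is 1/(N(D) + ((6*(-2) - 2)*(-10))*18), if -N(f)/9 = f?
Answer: 1/2124 ≈ 0.00047081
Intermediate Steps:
N(f) = -9*f
1/(N(D) + ((6*(-2) - 2)*(-10))*18) = 1/(-9*44 + ((6*(-2) - 2)*(-10))*18) = 1/(-396 + ((-12 - 2)*(-10))*18) = 1/(-396 - 14*(-10)*18) = 1/(-396 + 140*18) = 1/(-396 + 2520) = 1/2124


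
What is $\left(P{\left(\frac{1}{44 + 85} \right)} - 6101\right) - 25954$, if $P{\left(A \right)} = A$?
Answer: $- \frac{4135094}{129} \approx -32055.0$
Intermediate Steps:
$\left(P{\left(\frac{1}{44 + 85} \right)} - 6101\right) - 25954 = \left(\frac{1}{44 + 85} - 6101\right) - 25954 = \left(\frac{1}{129} - 6101\right) - 25954 = - \frac{787028}{129} - 25954 = - \frac{4135094}{129}$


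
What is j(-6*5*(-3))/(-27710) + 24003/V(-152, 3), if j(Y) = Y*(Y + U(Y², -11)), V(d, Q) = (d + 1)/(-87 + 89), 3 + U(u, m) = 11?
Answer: -133157808/418421 ≈ -318.24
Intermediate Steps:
U(u, m) = 8 (U(u, m) = -3 + 11 = 8)
V(d, Q) = ½ + d/2 (V(d, Q) = (1 + d)/2 = (1 + d)*(½) = ½ + d/2)
j(Y) = Y*(8 + Y) (j(Y) = Y*(Y + 8) = Y*(8 + Y))
j(-6*5*(-3))/(-27710) + 24003/V(-152, 3) = ((-6*5*(-3))*(8 - 6*5*(-3)))/(-27710) + 24003/(½ + (½)*(-152)) = ((-30*(-3))*(8 - 30*(-3)))*(-1/27710) + 24003/(½ - 76) = (90*(8 + 90))*(-1/27710) + 24003/(-151/2) = (90*98)*(-1/27710) + 24003*(-2/151) = 8820*(-1/27710) - 48006/151 = -882/2771 - 48006/151 = -133157808/418421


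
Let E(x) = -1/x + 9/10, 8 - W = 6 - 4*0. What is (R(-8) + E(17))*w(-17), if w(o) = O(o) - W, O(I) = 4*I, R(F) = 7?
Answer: -9331/17 ≈ -548.88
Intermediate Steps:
W = 2 (W = 8 - (6 - 4*0) = 8 - (6 + 0) = 8 - 1*6 = 8 - 6 = 2)
E(x) = 9/10 - 1/x (E(x) = -1/x + 9*(⅒) = -1/x + 9/10 = 9/10 - 1/x)
w(o) = -2 + 4*o (w(o) = 4*o - 1*2 = 4*o - 2 = -2 + 4*o)
(R(-8) + E(17))*w(-17) = (7 + (9/10 - 1/17))*(-2 + 4*(-17)) = (7 + (9/10 - 1*1/17))*(-2 - 68) = (7 + (9/10 - 1/17))*(-70) = (7 + 143/170)*(-70) = (1333/170)*(-70) = -9331/17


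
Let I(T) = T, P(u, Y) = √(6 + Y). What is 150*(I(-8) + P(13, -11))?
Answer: -1200 + 150*I*√5 ≈ -1200.0 + 335.41*I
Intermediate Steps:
150*(I(-8) + P(13, -11)) = 150*(-8 + √(6 - 11)) = 150*(-8 + √(-5)) = 150*(-8 + I*√5) = -1200 + 150*I*√5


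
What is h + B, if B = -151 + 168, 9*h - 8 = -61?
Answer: 100/9 ≈ 11.111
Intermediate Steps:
h = -53/9 (h = 8/9 + (1/9)*(-61) = 8/9 - 61/9 = -53/9 ≈ -5.8889)
B = 17
h + B = -53/9 + 17 = 100/9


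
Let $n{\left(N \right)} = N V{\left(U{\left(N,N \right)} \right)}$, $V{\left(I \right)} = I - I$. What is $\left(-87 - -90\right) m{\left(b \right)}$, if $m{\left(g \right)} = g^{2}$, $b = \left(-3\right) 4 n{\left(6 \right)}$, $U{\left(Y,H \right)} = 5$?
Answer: $0$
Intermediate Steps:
$V{\left(I \right)} = 0$
$n{\left(N \right)} = 0$ ($n{\left(N \right)} = N 0 = 0$)
$b = 0$ ($b = \left(-3\right) 4 \cdot 0 = \left(-12\right) 0 = 0$)
$\left(-87 - -90\right) m{\left(b \right)} = \left(-87 - -90\right) 0^{2} = \left(-87 + 90\right) 0 = 3 \cdot 0 = 0$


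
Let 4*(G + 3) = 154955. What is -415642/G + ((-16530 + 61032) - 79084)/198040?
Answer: -167306602773/15342455860 ≈ -10.905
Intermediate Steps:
G = 154943/4 (G = -3 + (¼)*154955 = -3 + 154955/4 = 154943/4 ≈ 38736.)
-415642/G + ((-16530 + 61032) - 79084)/198040 = -415642/154943/4 + ((-16530 + 61032) - 79084)/198040 = -415642*4/154943 + (44502 - 79084)*(1/198040) = -1662568/154943 - 34582*1/198040 = -1662568/154943 - 17291/99020 = -167306602773/15342455860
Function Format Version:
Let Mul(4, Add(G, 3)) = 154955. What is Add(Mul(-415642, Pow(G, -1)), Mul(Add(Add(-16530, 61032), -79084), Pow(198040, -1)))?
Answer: Rational(-167306602773, 15342455860) ≈ -10.905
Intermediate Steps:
G = Rational(154943, 4) (G = Add(-3, Mul(Rational(1, 4), 154955)) = Add(-3, Rational(154955, 4)) = Rational(154943, 4) ≈ 38736.)
Add(Mul(-415642, Pow(G, -1)), Mul(Add(Add(-16530, 61032), -79084), Pow(198040, -1))) = Add(Mul(-415642, Pow(Rational(154943, 4), -1)), Mul(Add(Add(-16530, 61032), -79084), Pow(198040, -1))) = Add(Mul(-415642, Rational(4, 154943)), Mul(Add(44502, -79084), Rational(1, 198040))) = Add(Rational(-1662568, 154943), Mul(-34582, Rational(1, 198040))) = Add(Rational(-1662568, 154943), Rational(-17291, 99020)) = Rational(-167306602773, 15342455860)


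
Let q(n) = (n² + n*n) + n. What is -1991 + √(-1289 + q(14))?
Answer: -1991 + I*√883 ≈ -1991.0 + 29.715*I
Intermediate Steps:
q(n) = n + 2*n² (q(n) = (n² + n²) + n = 2*n² + n = n + 2*n²)
-1991 + √(-1289 + q(14)) = -1991 + √(-1289 + 14*(1 + 2*14)) = -1991 + √(-1289 + 14*(1 + 28)) = -1991 + √(-1289 + 14*29) = -1991 + √(-1289 + 406) = -1991 + √(-883) = -1991 + I*√883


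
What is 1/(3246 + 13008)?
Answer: 1/16254 ≈ 6.1523e-5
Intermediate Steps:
1/(3246 + 13008) = 1/16254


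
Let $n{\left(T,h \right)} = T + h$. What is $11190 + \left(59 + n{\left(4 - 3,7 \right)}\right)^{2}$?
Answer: $15679$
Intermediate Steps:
$11190 + \left(59 + n{\left(4 - 3,7 \right)}\right)^{2} = 11190 + \left(59 + \left(\left(4 - 3\right) + 7\right)\right)^{2} = 11190 + \left(59 + \left(1 + 7\right)\right)^{2} = 11190 + \left(59 + 8\right)^{2} = 11190 + 67^{2} = 11190 + 4489 = 15679$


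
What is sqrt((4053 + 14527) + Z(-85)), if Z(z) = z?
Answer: 3*sqrt(2055) ≈ 136.00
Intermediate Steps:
sqrt((4053 + 14527) + Z(-85)) = sqrt((4053 + 14527) - 85) = sqrt(18580 - 85) = sqrt(18495) = 3*sqrt(2055)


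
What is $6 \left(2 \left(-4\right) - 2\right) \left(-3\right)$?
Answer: $180$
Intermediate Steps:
$6 \left(2 \left(-4\right) - 2\right) \left(-3\right) = 6 \left(-8 - 2\right) \left(-3\right) = 6 \left(-10\right) \left(-3\right) = \left(-60\right) \left(-3\right) = 180$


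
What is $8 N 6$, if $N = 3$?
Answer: $144$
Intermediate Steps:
$8 N 6 = 8 \cdot 3 \cdot 6 = 24 \cdot 6 = 144$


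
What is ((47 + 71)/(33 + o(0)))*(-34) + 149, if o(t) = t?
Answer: 905/33 ≈ 27.424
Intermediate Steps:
((47 + 71)/(33 + o(0)))*(-34) + 149 = ((47 + 71)/(33 + 0))*(-34) + 149 = (118/33)*(-34) + 149 = -4012/33 + 149 = 905/33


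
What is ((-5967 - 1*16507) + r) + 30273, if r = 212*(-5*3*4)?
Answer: -4921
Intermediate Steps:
r = -12720 (r = 212*(-15*4) = 212*(-60) = -12720)
((-5967 - 1*16507) + r) + 30273 = ((-5967 - 1*16507) - 12720) + 30273 = ((-5967 - 16507) - 12720) + 30273 = (-22474 - 12720) + 30273 = -35194 + 30273 = -4921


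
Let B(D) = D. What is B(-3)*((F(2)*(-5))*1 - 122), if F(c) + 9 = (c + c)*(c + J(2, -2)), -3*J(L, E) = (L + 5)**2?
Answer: -629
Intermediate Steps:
J(L, E) = -(5 + L)**2/3 (J(L, E) = -(L + 5)**2/3 = -(5 + L)**2/3)
F(c) = -9 + 2*c*(-49/3 + c) (F(c) = -9 + (c + c)*(c - (5 + 2)**2/3) = -9 + (2*c)*(c - 1/3*7**2) = -9 + (2*c)*(c - 1/3*49) = -9 + (2*c)*(c - 49/3) = -9 + (2*c)*(-49/3 + c) = -9 + 2*c*(-49/3 + c))
B(-3)*((F(2)*(-5))*1 - 122) = -3*(((-9 + 2*2**2 - 98/3*2)*(-5))*1 - 122) = -3*(((-9 + 2*4 - 196/3)*(-5))*1 - 122) = -3*(((-9 + 8 - 196/3)*(-5))*1 - 122) = -3*(-199/3*(-5)*1 - 122) = -3*((995/3)*1 - 122) = -3*(995/3 - 122) = -3*629/3 = -629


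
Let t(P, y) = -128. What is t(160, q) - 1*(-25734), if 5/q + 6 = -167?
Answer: 25606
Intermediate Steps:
q = -5/173 (q = 5/(-6 - 167) = 5/(-173) = 5*(-1/173) = -5/173 ≈ -0.028902)
t(160, q) - 1*(-25734) = -128 - 1*(-25734) = -128 + 25734 = 25606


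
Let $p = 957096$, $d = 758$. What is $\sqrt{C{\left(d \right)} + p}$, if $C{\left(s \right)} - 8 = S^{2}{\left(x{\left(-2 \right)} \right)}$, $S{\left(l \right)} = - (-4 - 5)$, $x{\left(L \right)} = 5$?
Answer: $\sqrt{957185} \approx 978.36$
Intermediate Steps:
$S{\left(l \right)} = 9$ ($S{\left(l \right)} = \left(-1\right) \left(-9\right) = 9$)
$C{\left(s \right)} = 89$ ($C{\left(s \right)} = 8 + 9^{2} = 8 + 81 = 89$)
$\sqrt{C{\left(d \right)} + p} = \sqrt{89 + 957096} = \sqrt{957185}$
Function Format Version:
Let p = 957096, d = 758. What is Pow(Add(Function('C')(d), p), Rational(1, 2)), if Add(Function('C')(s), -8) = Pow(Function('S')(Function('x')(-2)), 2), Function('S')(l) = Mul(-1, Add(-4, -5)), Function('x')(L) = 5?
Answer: Pow(957185, Rational(1, 2)) ≈ 978.36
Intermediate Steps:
Function('S')(l) = 9 (Function('S')(l) = Mul(-1, -9) = 9)
Function('C')(s) = 89 (Function('C')(s) = Add(8, Pow(9, 2)) = Add(8, 81) = 89)
Pow(Add(Function('C')(d), p), Rational(1, 2)) = Pow(Add(89, 957096), Rational(1, 2)) = Pow(957185, Rational(1, 2))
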